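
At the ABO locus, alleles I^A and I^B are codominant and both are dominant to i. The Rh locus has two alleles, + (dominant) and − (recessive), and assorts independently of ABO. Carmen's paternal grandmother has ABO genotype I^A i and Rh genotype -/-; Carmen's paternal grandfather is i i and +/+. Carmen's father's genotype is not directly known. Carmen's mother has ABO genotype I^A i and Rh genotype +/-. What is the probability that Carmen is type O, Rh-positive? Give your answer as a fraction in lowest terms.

9/32

Carmen's father's ABO genotype from I^A i × i i: 1/2 I^A i, 1/2 i i.
Crossing each possibility with the mother I^A i and summing P(type O): 1/2·1/4 + 1/2·1/2 = 3/8.
Similarly for Rh via the father's Rh distribution: P(Rh+) = 3/4.
Independent loci: 3/8 × 3/4 = 9/32.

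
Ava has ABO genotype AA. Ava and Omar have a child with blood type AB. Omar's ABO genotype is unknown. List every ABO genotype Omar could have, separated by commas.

For each candidate genotype of Omar, check whether crossing it with AA can produce every observed child phenotype.
  AA → possible child types {A} ✗
  AB → possible child types {A, AB} ✓
  AO → possible child types {A} ✗
  BB → possible child types {AB} ✓
  BO → possible child types {A, AB} ✓
  OO → possible child types {A} ✗

AB, BB, BO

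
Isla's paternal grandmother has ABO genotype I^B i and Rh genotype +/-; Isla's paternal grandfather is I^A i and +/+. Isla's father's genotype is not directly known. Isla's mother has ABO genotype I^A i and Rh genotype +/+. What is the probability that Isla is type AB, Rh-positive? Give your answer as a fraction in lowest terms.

1/8

Isla's father's ABO genotype from I^B i × I^A i: 1/4 I^A I^B, 1/4 I^A i, 1/4 I^B i, 1/4 i i.
Crossing each possibility with the mother I^A i and summing P(type AB): 1/4·1/4 + 1/4·0 + 1/4·1/4 + 1/4·0 = 1/8.
Similarly for Rh via the father's Rh distribution: P(Rh+) = 1.
Independent loci: 1/8 × 1 = 1/8.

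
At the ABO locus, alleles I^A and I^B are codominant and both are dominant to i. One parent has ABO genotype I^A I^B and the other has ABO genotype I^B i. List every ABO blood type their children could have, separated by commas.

Gametes from I^A I^B × I^B i give offspring ABO genotypes I^A I^B, I^A i, I^B I^B, I^B i, i.e. phenotypes A, B, AB.

A, B, AB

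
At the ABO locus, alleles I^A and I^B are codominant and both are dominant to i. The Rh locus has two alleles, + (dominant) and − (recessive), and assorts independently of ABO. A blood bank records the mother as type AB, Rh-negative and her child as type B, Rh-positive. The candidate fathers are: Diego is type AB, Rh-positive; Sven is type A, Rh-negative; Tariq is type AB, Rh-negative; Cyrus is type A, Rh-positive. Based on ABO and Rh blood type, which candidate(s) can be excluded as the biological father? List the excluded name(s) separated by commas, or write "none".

A candidate is excluded only if no genotype consistent with his phenotype could produce a type B, Rh-positive child with a type AB, Rh-negative mother.
Sven (type A, Rh-): no genotype consistent with that phenotype can produce a type-B Rh+ child with a type-AB mother.
Tariq (type AB, Rh-): no genotype consistent with that phenotype can produce a type-B Rh+ child with a type-AB mother.

Sven, Tariq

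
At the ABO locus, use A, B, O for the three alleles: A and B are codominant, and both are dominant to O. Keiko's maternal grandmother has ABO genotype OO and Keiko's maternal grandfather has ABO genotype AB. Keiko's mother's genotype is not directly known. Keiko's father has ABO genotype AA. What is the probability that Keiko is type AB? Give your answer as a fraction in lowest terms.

1/4

Keiko's mother's ABO genotype from OO × AB: 1/2 AO, 1/2 BO.
Crossing each possibility with the father AA and summing P(type AB): 1/2·0 + 1/2·1/2 = 1/4.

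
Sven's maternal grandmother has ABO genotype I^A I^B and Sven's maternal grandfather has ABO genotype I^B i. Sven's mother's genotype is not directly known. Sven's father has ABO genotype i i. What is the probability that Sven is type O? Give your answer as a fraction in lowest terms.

1/4

Sven's mother's ABO genotype from I^A I^B × I^B i: 1/4 I^A I^B, 1/4 I^A i, 1/4 I^B I^B, 1/4 I^B i.
Crossing each possibility with the father i i and summing P(type O): 1/4·0 + 1/4·1/2 + 1/4·0 + 1/4·1/2 = 1/4.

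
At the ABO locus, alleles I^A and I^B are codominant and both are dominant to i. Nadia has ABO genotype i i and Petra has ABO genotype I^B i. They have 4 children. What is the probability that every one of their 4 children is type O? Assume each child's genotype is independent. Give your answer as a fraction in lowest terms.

1/16

ABO cross i i × I^B i → 1/2 O, 1/2 B.
So P(type O) = 1/2 per child.
All 4 independent: (1/2)^4 = 1/16.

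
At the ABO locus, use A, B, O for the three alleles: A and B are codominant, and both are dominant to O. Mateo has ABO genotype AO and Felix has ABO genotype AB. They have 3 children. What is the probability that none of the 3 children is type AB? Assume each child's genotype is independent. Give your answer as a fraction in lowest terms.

27/64

ABO cross AO × AB → 1/2 A, 1/4 B, 1/4 AB.
So P(type AB) = 1/4 per child.
P(not type AB) = 3/4 for one child; (3/4)^3 = 27/64.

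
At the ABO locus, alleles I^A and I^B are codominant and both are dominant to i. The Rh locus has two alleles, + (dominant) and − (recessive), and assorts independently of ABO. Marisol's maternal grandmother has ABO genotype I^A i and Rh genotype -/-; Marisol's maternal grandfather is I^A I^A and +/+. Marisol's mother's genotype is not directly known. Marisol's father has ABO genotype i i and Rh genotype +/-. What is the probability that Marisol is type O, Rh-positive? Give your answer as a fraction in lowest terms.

3/16

Marisol's mother's ABO genotype from I^A i × I^A I^A: 1/2 I^A I^A, 1/2 I^A i.
Crossing each possibility with the father i i and summing P(type O): 1/2·0 + 1/2·1/2 = 1/4.
Similarly for Rh via the mother's Rh distribution: P(Rh+) = 3/4.
Independent loci: 1/4 × 3/4 = 3/16.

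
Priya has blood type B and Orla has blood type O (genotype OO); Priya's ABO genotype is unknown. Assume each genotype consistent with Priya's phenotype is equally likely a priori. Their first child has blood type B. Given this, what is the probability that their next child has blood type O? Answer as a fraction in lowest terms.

1/6

Possible genotypes: Priya ∈ {BB, BO}; Orla ∈ {OO}.
Weight each parental genotype pair by prior × P(type-B child):
  BB × OO: posterior weight 2/3; P(next child type O) = 0.
  BO × OO: posterior weight 1/3; P(next child type O) = 1/2.
Weighted sum = 1/6.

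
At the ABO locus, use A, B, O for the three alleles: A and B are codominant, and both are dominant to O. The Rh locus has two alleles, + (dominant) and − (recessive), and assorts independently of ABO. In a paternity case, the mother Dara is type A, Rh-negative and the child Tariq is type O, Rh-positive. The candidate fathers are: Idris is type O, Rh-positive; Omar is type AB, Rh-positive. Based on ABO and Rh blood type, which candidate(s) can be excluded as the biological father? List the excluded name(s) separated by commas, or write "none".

A candidate is excluded only if no genotype consistent with his phenotype could produce a type O, Rh-positive child with a type A, Rh-negative mother.
Omar (type AB, Rh+): no genotype consistent with that phenotype can produce a type-O Rh+ child with a type-A mother.

Omar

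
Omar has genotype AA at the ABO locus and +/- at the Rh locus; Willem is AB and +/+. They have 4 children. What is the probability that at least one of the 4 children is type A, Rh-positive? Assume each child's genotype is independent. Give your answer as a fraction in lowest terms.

ABO cross AA × AB → 1/2 A, 1/2 AB.
Rh cross +/- × +/+ → 1 Rh+; so P(type A, Rh-positive) = 1/2 × 1 = 1/2 per child.
P(none) = (1/2)^4 = 1/16; P(at least one) = 1 − 1/16 = 15/16.

15/16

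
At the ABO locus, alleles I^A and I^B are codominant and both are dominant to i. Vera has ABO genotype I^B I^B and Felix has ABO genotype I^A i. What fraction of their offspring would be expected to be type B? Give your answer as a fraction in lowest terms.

ABO cross I^B I^B × I^A i → offspring phenotypes: 1/2 B, 1/2 AB.
So P(type B) = 1/2.

1/2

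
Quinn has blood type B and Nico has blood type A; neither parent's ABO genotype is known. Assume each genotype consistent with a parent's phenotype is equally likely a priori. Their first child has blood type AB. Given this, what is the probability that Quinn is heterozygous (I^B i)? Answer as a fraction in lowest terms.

Possible genotypes: Quinn ∈ {I^B I^B, I^B i}; Nico ∈ {I^A I^A, I^A i}.
Weight each parental genotype pair by prior × P(type-AB child):
  I^B I^B × I^A I^A: posterior weight 4/9.
  I^B I^B × I^A i: posterior weight 2/9.
  I^B i × I^A I^A: posterior weight 2/9.
  I^B i × I^A i: posterior weight 1/9.
Sum the posterior weight over pairs where Quinn is I^B i: 1/3.

1/3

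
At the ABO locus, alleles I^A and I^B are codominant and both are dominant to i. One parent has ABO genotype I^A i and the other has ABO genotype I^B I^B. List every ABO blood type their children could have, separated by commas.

B, AB

Gametes from I^A i × I^B I^B give offspring ABO genotypes I^A I^B, I^B i, i.e. phenotypes B, AB.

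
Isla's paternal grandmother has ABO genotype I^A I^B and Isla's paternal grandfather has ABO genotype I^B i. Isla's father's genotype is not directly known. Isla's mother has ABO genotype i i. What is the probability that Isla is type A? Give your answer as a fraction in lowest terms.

Isla's father's ABO genotype from I^A I^B × I^B i: 1/4 I^A I^B, 1/4 I^A i, 1/4 I^B I^B, 1/4 I^B i.
Crossing each possibility with the mother i i and summing P(type A): 1/4·1/2 + 1/4·1/2 + 1/4·0 + 1/4·0 = 1/4.

1/4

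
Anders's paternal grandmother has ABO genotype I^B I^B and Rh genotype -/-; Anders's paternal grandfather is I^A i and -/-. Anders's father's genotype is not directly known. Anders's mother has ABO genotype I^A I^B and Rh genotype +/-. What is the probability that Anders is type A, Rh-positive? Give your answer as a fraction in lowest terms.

1/8

Anders's father's ABO genotype from I^B I^B × I^A i: 1/2 I^A I^B, 1/2 I^B i.
Crossing each possibility with the mother I^A I^B and summing P(type A): 1/2·1/4 + 1/2·1/4 = 1/4.
Similarly for Rh via the father's Rh distribution: P(Rh+) = 1/2.
Independent loci: 1/4 × 1/2 = 1/8.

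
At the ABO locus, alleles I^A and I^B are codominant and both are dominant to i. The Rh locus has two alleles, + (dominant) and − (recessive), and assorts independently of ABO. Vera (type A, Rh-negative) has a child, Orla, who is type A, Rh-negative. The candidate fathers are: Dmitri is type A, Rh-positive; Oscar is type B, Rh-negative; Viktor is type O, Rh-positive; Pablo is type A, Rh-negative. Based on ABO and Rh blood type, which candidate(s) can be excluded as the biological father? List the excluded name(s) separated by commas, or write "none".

A candidate is excluded only if no genotype consistent with his phenotype could produce a type A, Rh-negative child with a type A, Rh-negative mother.
Every candidate has at least one consistent genotype combination, so none can be excluded.

none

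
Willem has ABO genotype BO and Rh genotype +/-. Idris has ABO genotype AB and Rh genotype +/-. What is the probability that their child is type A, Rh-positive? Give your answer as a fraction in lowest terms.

ABO cross BO × AB → offspring phenotypes: 1/4 A, 1/2 B, 1/4 AB.
Rh cross +/- × +/- → 3/4 Rh+, 1/4 Rh-.
Independent loci: P(type A, Rh-positive) = 1/4 × 3/4 = 3/16.

3/16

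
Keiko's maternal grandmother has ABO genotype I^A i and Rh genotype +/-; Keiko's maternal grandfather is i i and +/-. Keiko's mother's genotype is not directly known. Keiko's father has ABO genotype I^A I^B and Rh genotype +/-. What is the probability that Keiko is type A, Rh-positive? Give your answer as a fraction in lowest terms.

3/8

Keiko's mother's ABO genotype from I^A i × i i: 1/2 I^A i, 1/2 i i.
Crossing each possibility with the father I^A I^B and summing P(type A): 1/2·1/2 + 1/2·1/2 = 1/2.
Similarly for Rh via the mother's Rh distribution: P(Rh+) = 3/4.
Independent loci: 1/2 × 3/4 = 3/8.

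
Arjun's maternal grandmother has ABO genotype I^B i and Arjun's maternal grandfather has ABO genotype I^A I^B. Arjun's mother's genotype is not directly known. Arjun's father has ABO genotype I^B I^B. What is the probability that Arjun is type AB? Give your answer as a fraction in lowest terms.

Arjun's mother's ABO genotype from I^B i × I^A I^B: 1/4 I^A I^B, 1/4 I^A i, 1/4 I^B I^B, 1/4 I^B i.
Crossing each possibility with the father I^B I^B and summing P(type AB): 1/4·1/2 + 1/4·1/2 + 1/4·0 + 1/4·0 = 1/4.

1/4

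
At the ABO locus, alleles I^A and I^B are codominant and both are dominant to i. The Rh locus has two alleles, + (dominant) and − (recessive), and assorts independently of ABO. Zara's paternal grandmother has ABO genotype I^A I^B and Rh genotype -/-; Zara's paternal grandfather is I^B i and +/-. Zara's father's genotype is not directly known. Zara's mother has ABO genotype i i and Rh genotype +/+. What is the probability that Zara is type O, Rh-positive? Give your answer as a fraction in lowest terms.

Zara's father's ABO genotype from I^A I^B × I^B i: 1/4 I^A I^B, 1/4 I^A i, 1/4 I^B I^B, 1/4 I^B i.
Crossing each possibility with the mother i i and summing P(type O): 1/4·0 + 1/4·1/2 + 1/4·0 + 1/4·1/2 = 1/4.
Similarly for Rh via the father's Rh distribution: P(Rh+) = 1.
Independent loci: 1/4 × 1 = 1/4.

1/4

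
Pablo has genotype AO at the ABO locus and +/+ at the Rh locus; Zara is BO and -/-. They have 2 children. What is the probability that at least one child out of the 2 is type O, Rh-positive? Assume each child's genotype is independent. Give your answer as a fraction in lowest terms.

ABO cross AO × BO → 1/4 O, 1/4 A, 1/4 B, 1/4 AB.
Rh cross +/+ × -/- → 1 Rh+; so P(type O, Rh-positive) = 1/4 × 1 = 1/4 per child.
P(none) = (3/4)^2 = 9/16; P(at least one) = 1 − 9/16 = 7/16.

7/16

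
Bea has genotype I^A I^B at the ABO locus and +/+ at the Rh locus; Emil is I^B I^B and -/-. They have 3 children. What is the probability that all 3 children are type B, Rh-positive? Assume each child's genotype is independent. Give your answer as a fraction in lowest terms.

1/8

ABO cross I^A I^B × I^B I^B → 1/2 B, 1/2 AB.
Rh cross +/+ × -/- → 1 Rh+; so P(type B, Rh-positive) = 1/2 × 1 = 1/2 per child.
All 3 independent: (1/2)^3 = 1/8.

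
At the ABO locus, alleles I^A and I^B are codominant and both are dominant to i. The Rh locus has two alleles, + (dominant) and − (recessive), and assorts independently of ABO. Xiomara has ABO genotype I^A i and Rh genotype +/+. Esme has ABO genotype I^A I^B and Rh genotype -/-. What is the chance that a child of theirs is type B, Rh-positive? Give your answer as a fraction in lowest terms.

1/4

ABO cross I^A i × I^A I^B → offspring phenotypes: 1/2 A, 1/4 B, 1/4 AB.
Rh cross +/+ × -/- → 1 Rh+.
Independent loci: P(type B, Rh-positive) = 1/4 × 1 = 1/4.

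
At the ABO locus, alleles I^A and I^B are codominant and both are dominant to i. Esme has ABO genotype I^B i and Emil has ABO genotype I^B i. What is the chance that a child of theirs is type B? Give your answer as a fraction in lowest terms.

3/4

ABO cross I^B i × I^B i → offspring phenotypes: 1/4 O, 3/4 B.
So P(type B) = 3/4.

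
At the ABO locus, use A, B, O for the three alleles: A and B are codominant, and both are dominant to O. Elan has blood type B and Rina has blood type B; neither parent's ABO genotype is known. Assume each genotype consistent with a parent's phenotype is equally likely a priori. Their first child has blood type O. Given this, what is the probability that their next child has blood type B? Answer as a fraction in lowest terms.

Possible genotypes: Elan ∈ {BB, BO}; Rina ∈ {BB, BO}.
Weight each parental genotype pair by prior × P(type-O child):
  BO × BO: posterior weight 1; P(next child type B) = 3/4.
Weighted sum = 3/4.

3/4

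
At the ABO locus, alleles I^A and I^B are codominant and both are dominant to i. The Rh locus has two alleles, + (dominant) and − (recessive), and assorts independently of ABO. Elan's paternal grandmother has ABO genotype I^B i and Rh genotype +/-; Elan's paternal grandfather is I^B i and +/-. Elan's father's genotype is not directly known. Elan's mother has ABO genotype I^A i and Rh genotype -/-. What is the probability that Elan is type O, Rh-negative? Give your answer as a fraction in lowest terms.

1/8

Elan's father's ABO genotype from I^B i × I^B i: 1/4 I^B I^B, 1/2 I^B i, 1/4 i i.
Crossing each possibility with the mother I^A i and summing P(type O): 1/4·0 + 1/2·1/4 + 1/4·1/2 = 1/4.
Similarly for Rh via the father's Rh distribution: P(Rh-) = 1/2.
Independent loci: 1/4 × 1/2 = 1/8.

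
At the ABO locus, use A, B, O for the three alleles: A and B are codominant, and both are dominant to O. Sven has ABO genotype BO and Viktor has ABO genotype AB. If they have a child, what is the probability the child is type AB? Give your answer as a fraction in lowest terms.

ABO cross BO × AB → offspring phenotypes: 1/4 A, 1/2 B, 1/4 AB.
So P(type AB) = 1/4.

1/4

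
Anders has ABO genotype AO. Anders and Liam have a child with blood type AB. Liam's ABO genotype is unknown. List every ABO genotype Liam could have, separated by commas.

For each candidate genotype of Liam, check whether crossing it with AO can produce every observed child phenotype.
  AA → possible child types {A} ✗
  AB → possible child types {A, B, AB} ✓
  AO → possible child types {O, A} ✗
  BB → possible child types {B, AB} ✓
  BO → possible child types {O, A, B, AB} ✓
  OO → possible child types {O, A} ✗

AB, BB, BO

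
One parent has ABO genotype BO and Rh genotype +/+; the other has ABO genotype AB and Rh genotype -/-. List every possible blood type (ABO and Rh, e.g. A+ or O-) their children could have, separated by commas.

Gametes from BO × AB give offspring ABO genotypes AB, AO, BB, BO, i.e. phenotypes A, B, AB.
Rh cross +/+ × -/- → phenotypes Rh+.
Combining independently: A+, B+, AB+.

A+, B+, AB+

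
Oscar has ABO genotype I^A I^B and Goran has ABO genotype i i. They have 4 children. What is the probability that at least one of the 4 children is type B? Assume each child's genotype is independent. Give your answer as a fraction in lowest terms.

15/16

ABO cross I^A I^B × i i → 1/2 A, 1/2 B.
So P(type B) = 1/2 per child.
P(none) = (1/2)^4 = 1/16; P(at least one) = 1 − 1/16 = 15/16.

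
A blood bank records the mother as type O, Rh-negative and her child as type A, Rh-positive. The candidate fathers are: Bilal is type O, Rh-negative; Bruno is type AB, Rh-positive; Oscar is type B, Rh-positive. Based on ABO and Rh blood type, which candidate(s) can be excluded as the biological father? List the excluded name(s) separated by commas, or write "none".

A candidate is excluded only if no genotype consistent with his phenotype could produce a type A, Rh-positive child with a type O, Rh-negative mother.
Bilal (type O, Rh-): no genotype consistent with that phenotype can produce a type-A Rh+ child with a type-O mother.
Oscar (type B, Rh+): no genotype consistent with that phenotype can produce a type-A Rh+ child with a type-O mother.

Bilal, Oscar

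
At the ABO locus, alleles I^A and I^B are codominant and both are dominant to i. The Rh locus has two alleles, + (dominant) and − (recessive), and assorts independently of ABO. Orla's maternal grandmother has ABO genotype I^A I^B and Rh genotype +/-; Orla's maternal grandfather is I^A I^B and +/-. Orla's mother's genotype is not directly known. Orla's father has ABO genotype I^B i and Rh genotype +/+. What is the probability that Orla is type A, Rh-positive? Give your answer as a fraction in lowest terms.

1/4

Orla's mother's ABO genotype from I^A I^B × I^A I^B: 1/4 I^A I^A, 1/2 I^A I^B, 1/4 I^B I^B.
Crossing each possibility with the father I^B i and summing P(type A): 1/4·1/2 + 1/2·1/4 + 1/4·0 = 1/4.
Similarly for Rh via the mother's Rh distribution: P(Rh+) = 1.
Independent loci: 1/4 × 1 = 1/4.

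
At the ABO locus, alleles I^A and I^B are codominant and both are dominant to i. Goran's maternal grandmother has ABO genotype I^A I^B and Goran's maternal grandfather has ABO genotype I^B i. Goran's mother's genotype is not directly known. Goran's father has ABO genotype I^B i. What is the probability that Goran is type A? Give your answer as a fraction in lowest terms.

1/8

Goran's mother's ABO genotype from I^A I^B × I^B i: 1/4 I^A I^B, 1/4 I^A i, 1/4 I^B I^B, 1/4 I^B i.
Crossing each possibility with the father I^B i and summing P(type A): 1/4·1/4 + 1/4·1/4 + 1/4·0 + 1/4·0 = 1/8.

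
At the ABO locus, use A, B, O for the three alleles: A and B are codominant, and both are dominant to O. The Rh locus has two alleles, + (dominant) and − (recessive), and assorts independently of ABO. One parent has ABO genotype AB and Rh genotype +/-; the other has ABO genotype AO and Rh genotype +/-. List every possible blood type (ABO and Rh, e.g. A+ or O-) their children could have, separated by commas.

Gametes from AB × AO give offspring ABO genotypes AA, AB, AO, BO, i.e. phenotypes A, B, AB.
Rh cross +/- × +/- → phenotypes Rh+, Rh-.
Combining independently: A+, A-, B+, B-, AB+, AB-.

A+, A-, B+, B-, AB+, AB-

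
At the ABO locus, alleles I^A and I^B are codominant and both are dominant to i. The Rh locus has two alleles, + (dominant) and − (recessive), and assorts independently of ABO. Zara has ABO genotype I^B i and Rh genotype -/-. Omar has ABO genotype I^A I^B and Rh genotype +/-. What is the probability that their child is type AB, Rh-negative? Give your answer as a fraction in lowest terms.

1/8

ABO cross I^B i × I^A I^B → offspring phenotypes: 1/4 A, 1/2 B, 1/4 AB.
Rh cross -/- × +/- → 1/2 Rh+, 1/2 Rh-.
Independent loci: P(type AB, Rh-negative) = 1/4 × 1/2 = 1/8.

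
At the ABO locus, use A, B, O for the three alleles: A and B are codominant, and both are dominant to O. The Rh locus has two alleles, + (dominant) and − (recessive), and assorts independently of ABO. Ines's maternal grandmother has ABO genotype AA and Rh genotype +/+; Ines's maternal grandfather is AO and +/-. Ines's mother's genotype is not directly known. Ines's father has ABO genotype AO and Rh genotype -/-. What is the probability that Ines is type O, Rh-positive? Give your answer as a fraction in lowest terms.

Ines's mother's ABO genotype from AA × AO: 1/2 AA, 1/2 AO.
Crossing each possibility with the father AO and summing P(type O): 1/2·0 + 1/2·1/4 = 1/8.
Similarly for Rh via the mother's Rh distribution: P(Rh+) = 3/4.
Independent loci: 1/8 × 3/4 = 3/32.

3/32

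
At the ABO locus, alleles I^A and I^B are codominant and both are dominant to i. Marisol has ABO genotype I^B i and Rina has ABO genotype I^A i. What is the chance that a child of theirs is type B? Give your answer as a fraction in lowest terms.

1/4

ABO cross I^B i × I^A i → offspring phenotypes: 1/4 O, 1/4 A, 1/4 B, 1/4 AB.
So P(type B) = 1/4.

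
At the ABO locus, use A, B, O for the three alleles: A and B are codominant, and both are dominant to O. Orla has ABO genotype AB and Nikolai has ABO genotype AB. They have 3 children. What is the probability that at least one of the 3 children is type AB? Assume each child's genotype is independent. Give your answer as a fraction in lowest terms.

7/8

ABO cross AB × AB → 1/4 A, 1/4 B, 1/2 AB.
So P(type AB) = 1/2 per child.
P(none) = (1/2)^3 = 1/8; P(at least one) = 1 − 1/8 = 7/8.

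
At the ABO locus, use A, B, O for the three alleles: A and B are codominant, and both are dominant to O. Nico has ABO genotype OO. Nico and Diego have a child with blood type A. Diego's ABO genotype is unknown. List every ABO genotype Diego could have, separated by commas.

AA, AB, AO

For each candidate genotype of Diego, check whether crossing it with OO can produce every observed child phenotype.
  AA → possible child types {A} ✓
  AB → possible child types {A, B} ✓
  AO → possible child types {O, A} ✓
  BB → possible child types {B} ✗
  BO → possible child types {O, B} ✗
  OO → possible child types {O} ✗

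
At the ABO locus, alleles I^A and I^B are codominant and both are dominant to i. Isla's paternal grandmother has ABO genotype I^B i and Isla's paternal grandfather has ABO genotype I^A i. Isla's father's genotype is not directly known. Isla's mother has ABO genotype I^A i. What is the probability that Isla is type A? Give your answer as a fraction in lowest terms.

Isla's father's ABO genotype from I^B i × I^A i: 1/4 I^A I^B, 1/4 I^A i, 1/4 I^B i, 1/4 i i.
Crossing each possibility with the mother I^A i and summing P(type A): 1/4·1/2 + 1/4·3/4 + 1/4·1/4 + 1/4·1/2 = 1/2.

1/2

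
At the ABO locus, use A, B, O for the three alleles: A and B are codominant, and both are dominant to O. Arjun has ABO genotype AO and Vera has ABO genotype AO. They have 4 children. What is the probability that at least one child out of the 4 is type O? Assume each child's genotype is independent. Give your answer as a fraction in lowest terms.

ABO cross AO × AO → 1/4 O, 3/4 A.
So P(type O) = 1/4 per child.
P(none) = (3/4)^4 = 81/256; P(at least one) = 1 − 81/256 = 175/256.

175/256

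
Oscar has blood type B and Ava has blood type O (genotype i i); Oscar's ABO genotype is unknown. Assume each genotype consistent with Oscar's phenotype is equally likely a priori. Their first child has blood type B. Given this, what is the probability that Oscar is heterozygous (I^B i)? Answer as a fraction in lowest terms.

1/3

Possible genotypes: Oscar ∈ {I^B I^B, I^B i}; Ava ∈ {i i}.
Weight each parental genotype pair by prior × P(type-B child):
  I^B I^B × i i: posterior weight 2/3.
  I^B i × i i: posterior weight 1/3.
Sum the posterior weight over pairs where Oscar is I^B i: 1/3.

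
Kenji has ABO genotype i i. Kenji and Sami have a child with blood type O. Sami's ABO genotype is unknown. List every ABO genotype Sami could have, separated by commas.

I^A i, I^B i, i i

For each candidate genotype of Sami, check whether crossing it with i i can produce every observed child phenotype.
  I^A I^A → possible child types {A} ✗
  I^A I^B → possible child types {A, B} ✗
  I^A i → possible child types {O, A} ✓
  I^B I^B → possible child types {B} ✗
  I^B i → possible child types {O, B} ✓
  i i → possible child types {O} ✓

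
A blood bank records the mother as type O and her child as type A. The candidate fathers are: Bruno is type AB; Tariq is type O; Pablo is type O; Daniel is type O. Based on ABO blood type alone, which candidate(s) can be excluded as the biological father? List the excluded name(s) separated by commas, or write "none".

A candidate is excluded only if no genotype consistent with his phenotype could produce a type A child with a type O mother.
Tariq (type O): no genotype consistent with that phenotype can produce a type-A child with a type-O mother.
Pablo (type O): no genotype consistent with that phenotype can produce a type-A child with a type-O mother.
Daniel (type O): no genotype consistent with that phenotype can produce a type-A child with a type-O mother.

Tariq, Pablo, Daniel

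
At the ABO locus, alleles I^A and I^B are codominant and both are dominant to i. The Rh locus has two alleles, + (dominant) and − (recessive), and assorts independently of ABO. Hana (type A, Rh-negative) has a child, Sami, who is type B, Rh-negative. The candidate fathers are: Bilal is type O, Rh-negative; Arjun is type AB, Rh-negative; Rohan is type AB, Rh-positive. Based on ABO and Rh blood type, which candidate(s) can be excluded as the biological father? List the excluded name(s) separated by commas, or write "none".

A candidate is excluded only if no genotype consistent with his phenotype could produce a type B, Rh-negative child with a type A, Rh-negative mother.
Bilal (type O, Rh-): no genotype consistent with that phenotype can produce a type-B Rh- child with a type-A mother.

Bilal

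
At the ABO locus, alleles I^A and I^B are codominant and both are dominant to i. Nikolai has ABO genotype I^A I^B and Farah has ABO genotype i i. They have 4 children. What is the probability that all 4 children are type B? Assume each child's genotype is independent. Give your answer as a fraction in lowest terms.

1/16

ABO cross I^A I^B × i i → 1/2 A, 1/2 B.
So P(type B) = 1/2 per child.
All 4 independent: (1/2)^4 = 1/16.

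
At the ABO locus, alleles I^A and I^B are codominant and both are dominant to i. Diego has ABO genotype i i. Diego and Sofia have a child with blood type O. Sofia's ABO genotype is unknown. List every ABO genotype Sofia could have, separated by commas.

I^A i, I^B i, i i

For each candidate genotype of Sofia, check whether crossing it with i i can produce every observed child phenotype.
  I^A I^A → possible child types {A} ✗
  I^A I^B → possible child types {A, B} ✗
  I^A i → possible child types {O, A} ✓
  I^B I^B → possible child types {B} ✗
  I^B i → possible child types {O, B} ✓
  i i → possible child types {O} ✓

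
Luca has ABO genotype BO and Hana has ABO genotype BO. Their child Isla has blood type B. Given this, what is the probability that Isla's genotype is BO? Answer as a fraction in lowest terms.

Cross BO × BO → 1/4 BB, 1/2 BO, 1/4 OO.
Type-B genotypes among offspring: BB (1/4), BO (1/2); total 3/4.
P(BO | type B) = (1/2) / (3/4) = 2/3.

2/3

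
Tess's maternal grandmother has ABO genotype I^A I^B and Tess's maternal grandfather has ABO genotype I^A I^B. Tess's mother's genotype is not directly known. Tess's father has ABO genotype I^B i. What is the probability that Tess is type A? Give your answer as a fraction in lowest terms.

Tess's mother's ABO genotype from I^A I^B × I^A I^B: 1/4 I^A I^A, 1/2 I^A I^B, 1/4 I^B I^B.
Crossing each possibility with the father I^B i and summing P(type A): 1/4·1/2 + 1/2·1/4 + 1/4·0 = 1/4.

1/4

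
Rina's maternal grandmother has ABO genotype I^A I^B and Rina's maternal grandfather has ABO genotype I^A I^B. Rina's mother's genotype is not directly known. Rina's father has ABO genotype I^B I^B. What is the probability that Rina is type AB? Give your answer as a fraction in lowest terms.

Rina's mother's ABO genotype from I^A I^B × I^A I^B: 1/4 I^A I^A, 1/2 I^A I^B, 1/4 I^B I^B.
Crossing each possibility with the father I^B I^B and summing P(type AB): 1/4·1 + 1/2·1/2 + 1/4·0 = 1/2.

1/2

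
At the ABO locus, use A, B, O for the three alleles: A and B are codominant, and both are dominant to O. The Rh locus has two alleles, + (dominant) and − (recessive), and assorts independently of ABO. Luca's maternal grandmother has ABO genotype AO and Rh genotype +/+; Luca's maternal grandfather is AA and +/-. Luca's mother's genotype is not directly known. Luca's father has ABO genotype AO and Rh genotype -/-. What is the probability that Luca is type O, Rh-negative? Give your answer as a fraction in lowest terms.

1/32

Luca's mother's ABO genotype from AO × AA: 1/2 AA, 1/2 AO.
Crossing each possibility with the father AO and summing P(type O): 1/2·0 + 1/2·1/4 = 1/8.
Similarly for Rh via the mother's Rh distribution: P(Rh-) = 1/4.
Independent loci: 1/8 × 1/4 = 1/32.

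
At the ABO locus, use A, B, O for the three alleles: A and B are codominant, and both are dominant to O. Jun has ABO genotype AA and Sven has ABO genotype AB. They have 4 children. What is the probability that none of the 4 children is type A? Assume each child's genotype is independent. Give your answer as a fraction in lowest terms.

1/16

ABO cross AA × AB → 1/2 A, 1/2 AB.
So P(type A) = 1/2 per child.
P(not type A) = 1/2 for one child; (1/2)^4 = 1/16.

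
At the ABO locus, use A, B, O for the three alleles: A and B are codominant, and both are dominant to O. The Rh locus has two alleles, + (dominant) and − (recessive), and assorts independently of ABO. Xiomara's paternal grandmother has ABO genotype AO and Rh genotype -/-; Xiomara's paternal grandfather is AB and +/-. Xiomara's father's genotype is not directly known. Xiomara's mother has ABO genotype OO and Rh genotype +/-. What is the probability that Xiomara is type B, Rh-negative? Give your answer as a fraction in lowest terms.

3/32

Xiomara's father's ABO genotype from AO × AB: 1/4 AA, 1/4 AB, 1/4 AO, 1/4 BO.
Crossing each possibility with the mother OO and summing P(type B): 1/4·0 + 1/4·1/2 + 1/4·0 + 1/4·1/2 = 1/4.
Similarly for Rh via the father's Rh distribution: P(Rh-) = 3/8.
Independent loci: 1/4 × 3/8 = 3/32.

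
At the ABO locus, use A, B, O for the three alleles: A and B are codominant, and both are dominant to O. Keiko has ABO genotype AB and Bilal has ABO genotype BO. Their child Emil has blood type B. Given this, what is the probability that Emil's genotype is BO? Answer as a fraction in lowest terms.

Cross AB × BO → 1/4 AB, 1/4 AO, 1/4 BB, 1/4 BO.
Type-B genotypes among offspring: BB (1/4), BO (1/4); total 1/2.
P(BO | type B) = (1/4) / (1/2) = 1/2.

1/2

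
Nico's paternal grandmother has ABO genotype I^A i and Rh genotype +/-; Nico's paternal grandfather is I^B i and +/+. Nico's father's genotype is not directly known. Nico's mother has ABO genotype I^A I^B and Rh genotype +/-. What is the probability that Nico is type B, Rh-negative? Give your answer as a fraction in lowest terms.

3/64

Nico's father's ABO genotype from I^A i × I^B i: 1/4 I^A I^B, 1/4 I^A i, 1/4 I^B i, 1/4 i i.
Crossing each possibility with the mother I^A I^B and summing P(type B): 1/4·1/4 + 1/4·1/4 + 1/4·1/2 + 1/4·1/2 = 3/8.
Similarly for Rh via the father's Rh distribution: P(Rh-) = 1/8.
Independent loci: 3/8 × 1/8 = 3/64.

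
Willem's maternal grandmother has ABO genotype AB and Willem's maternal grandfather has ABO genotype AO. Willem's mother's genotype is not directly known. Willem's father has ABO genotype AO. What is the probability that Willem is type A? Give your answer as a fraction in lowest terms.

Willem's mother's ABO genotype from AB × AO: 1/4 AA, 1/4 AB, 1/4 AO, 1/4 BO.
Crossing each possibility with the father AO and summing P(type A): 1/4·1 + 1/4·1/2 + 1/4·3/4 + 1/4·1/4 = 5/8.

5/8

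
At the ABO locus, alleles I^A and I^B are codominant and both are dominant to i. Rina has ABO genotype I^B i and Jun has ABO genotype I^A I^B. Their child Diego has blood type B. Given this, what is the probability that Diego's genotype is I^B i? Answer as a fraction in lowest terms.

Cross I^B i × I^A I^B → 1/4 I^A I^B, 1/4 I^A i, 1/4 I^B I^B, 1/4 I^B i.
Type-B genotypes among offspring: I^B I^B (1/4), I^B i (1/4); total 1/2.
P(I^B i | type B) = (1/4) / (1/2) = 1/2.

1/2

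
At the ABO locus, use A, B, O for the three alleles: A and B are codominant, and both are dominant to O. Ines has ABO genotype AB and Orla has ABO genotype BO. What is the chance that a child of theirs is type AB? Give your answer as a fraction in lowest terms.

ABO cross AB × BO → offspring phenotypes: 1/4 A, 1/2 B, 1/4 AB.
So P(type AB) = 1/4.

1/4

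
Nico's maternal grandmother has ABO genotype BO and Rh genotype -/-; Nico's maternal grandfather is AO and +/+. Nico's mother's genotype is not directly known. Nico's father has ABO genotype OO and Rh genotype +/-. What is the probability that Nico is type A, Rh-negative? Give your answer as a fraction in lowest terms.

1/16

Nico's mother's ABO genotype from BO × AO: 1/4 AB, 1/4 AO, 1/4 BO, 1/4 OO.
Crossing each possibility with the father OO and summing P(type A): 1/4·1/2 + 1/4·1/2 + 1/4·0 + 1/4·0 = 1/4.
Similarly for Rh via the mother's Rh distribution: P(Rh-) = 1/4.
Independent loci: 1/4 × 1/4 = 1/16.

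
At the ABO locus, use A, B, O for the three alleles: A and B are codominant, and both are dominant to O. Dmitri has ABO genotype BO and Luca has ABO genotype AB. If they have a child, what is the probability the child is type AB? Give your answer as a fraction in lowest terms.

1/4

ABO cross BO × AB → offspring phenotypes: 1/4 A, 1/2 B, 1/4 AB.
So P(type AB) = 1/4.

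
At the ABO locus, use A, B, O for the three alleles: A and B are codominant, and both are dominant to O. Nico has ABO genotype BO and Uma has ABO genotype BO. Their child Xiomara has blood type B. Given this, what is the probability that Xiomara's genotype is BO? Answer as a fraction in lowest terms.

2/3

Cross BO × BO → 1/4 BB, 1/2 BO, 1/4 OO.
Type-B genotypes among offspring: BB (1/4), BO (1/2); total 3/4.
P(BO | type B) = (1/2) / (3/4) = 2/3.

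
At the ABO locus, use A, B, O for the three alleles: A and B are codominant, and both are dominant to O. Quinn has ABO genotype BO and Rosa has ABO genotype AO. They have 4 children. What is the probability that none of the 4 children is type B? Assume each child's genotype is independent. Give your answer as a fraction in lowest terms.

81/256

ABO cross BO × AO → 1/4 O, 1/4 A, 1/4 B, 1/4 AB.
So P(type B) = 1/4 per child.
P(not type B) = 3/4 for one child; (3/4)^4 = 81/256.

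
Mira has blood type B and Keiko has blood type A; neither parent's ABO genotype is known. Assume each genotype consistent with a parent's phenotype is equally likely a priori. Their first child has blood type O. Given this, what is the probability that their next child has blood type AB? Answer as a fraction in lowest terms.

1/4

Possible genotypes: Mira ∈ {I^B I^B, I^B i}; Keiko ∈ {I^A I^A, I^A i}.
Weight each parental genotype pair by prior × P(type-O child):
  I^B i × I^A i: posterior weight 1; P(next child type AB) = 1/4.
Weighted sum = 1/4.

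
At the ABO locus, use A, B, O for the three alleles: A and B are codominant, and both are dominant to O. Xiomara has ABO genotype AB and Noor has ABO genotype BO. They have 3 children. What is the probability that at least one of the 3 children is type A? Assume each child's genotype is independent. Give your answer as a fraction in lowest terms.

37/64

ABO cross AB × BO → 1/4 A, 1/2 B, 1/4 AB.
So P(type A) = 1/4 per child.
P(none) = (3/4)^3 = 27/64; P(at least one) = 1 − 27/64 = 37/64.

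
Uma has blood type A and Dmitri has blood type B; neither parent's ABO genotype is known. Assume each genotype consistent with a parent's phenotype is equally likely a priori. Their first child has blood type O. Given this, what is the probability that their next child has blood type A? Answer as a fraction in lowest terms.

Possible genotypes: Uma ∈ {AA, AO}; Dmitri ∈ {BB, BO}.
Weight each parental genotype pair by prior × P(type-O child):
  AO × BO: posterior weight 1; P(next child type A) = 1/4.
Weighted sum = 1/4.

1/4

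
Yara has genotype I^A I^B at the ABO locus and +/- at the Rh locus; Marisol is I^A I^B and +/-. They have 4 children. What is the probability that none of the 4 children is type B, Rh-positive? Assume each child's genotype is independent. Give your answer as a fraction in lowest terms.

28561/65536

ABO cross I^A I^B × I^A I^B → 1/4 A, 1/4 B, 1/2 AB.
Rh cross +/- × +/- → 3/4 Rh+, 1/4 Rh-; so P(type B, Rh-positive) = 1/4 × 3/4 = 3/16 per child.
P(not type B, Rh-positive) = 13/16 for one child; (13/16)^4 = 28561/65536.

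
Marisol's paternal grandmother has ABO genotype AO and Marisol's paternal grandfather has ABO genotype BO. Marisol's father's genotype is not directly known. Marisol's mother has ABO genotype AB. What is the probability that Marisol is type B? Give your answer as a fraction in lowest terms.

Marisol's father's ABO genotype from AO × BO: 1/4 AB, 1/4 AO, 1/4 BO, 1/4 OO.
Crossing each possibility with the mother AB and summing P(type B): 1/4·1/4 + 1/4·1/4 + 1/4·1/2 + 1/4·1/2 = 3/8.

3/8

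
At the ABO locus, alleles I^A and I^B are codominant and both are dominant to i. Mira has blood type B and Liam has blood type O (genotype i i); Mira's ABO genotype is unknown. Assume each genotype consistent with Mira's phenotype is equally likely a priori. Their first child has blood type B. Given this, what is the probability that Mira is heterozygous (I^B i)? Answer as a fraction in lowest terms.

1/3

Possible genotypes: Mira ∈ {I^B I^B, I^B i}; Liam ∈ {i i}.
Weight each parental genotype pair by prior × P(type-B child):
  I^B I^B × i i: posterior weight 2/3.
  I^B i × i i: posterior weight 1/3.
Sum the posterior weight over pairs where Mira is I^B i: 1/3.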